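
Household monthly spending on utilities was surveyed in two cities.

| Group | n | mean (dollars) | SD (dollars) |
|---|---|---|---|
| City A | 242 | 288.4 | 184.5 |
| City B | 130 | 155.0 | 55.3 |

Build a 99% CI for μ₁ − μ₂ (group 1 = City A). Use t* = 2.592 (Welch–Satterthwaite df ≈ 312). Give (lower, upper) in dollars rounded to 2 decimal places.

(100.19, 166.61)

Per-group SEs: s₁/√n₁ = 184.5/√242 = 11.8601, s₂/√n₂ = 55.3/√130 = 4.8501.
Unpooled SE of the difference: √(140.66197201 + 23.52347001) = 12.8135.
Margin of error = t* · SE = 2.592 × 12.8135 = 33.2126.
x̄₁ − x̄₂ = 288.4 − 155.0 = 133.4000.
CI: 133.4000 ± 33.2126 = (100.19, 166.61).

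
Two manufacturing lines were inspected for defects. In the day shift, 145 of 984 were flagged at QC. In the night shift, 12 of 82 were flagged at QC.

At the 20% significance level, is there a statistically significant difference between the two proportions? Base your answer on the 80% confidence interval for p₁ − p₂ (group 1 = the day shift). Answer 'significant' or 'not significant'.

Sample proportions: 145/984 = 0.1474, 12/82 = 0.1463.
Each SE is √(p̂(1−p̂)/n): √(0.1474·0.8526/984) = 0.01130 and √(0.1463·0.8537/82) = 0.03903.
SE(p̂₁ − p̂₂) = √(SE₁² + SE₂²) = √(0.00012769 + 0.0015233409) = 0.04063, since the two samples are independent.
At 80% confidence z* = 1.282; margin = 1.282 × 0.04063 = 0.05209.
The difference is 0.1474 − 0.1463 = 0.0011, so the interval is 0.0011 ± 0.05209 = (-0.05099, 0.05319).
The interval (-0.05099, 0.05319) contains 0, so the difference is not significant.

not significant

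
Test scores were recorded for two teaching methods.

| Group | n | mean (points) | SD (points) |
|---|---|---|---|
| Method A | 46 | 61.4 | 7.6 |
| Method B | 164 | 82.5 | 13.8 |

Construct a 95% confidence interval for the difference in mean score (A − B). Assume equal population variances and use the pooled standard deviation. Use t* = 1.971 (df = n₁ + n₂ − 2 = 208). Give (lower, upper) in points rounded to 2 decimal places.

Pooled variance s_p² = [45·7.6² + 163·13.8²] / (46+164−2) = 161.7352, so s_p = 12.7175.
SE_diff = s_p·√(1/n₁ + 1/n₂) = 12.7175·√(1/46 + 1/164) = 2.1218.
t* = 1.971; margin = 1.971 × 2.1218 = 4.1821.
Difference = 61.4 − 82.5 = -21.1000.
-21.1000 ± 4.1821 → (-25.28, -16.92).

(-25.28, -16.92)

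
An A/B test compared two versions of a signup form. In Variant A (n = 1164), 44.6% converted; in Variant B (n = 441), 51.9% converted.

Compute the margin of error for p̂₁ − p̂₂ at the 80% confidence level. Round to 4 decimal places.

0.0358

SE₁ = √(p̂₁(1−p̂₁)/n₁) = √(0.4460·0.5540/1164) = 0.01457; SE₂ = √(0.5190·0.4810/441) = 0.02379.
Independent samples: SE of the difference = √(SE₁² + SE₂²) = √(0.0002122849 + 0.0005659641) = 0.02790.
z* for 80% confidence is 1.282, so the margin of error is 1.282 × 0.02790 = 0.03577.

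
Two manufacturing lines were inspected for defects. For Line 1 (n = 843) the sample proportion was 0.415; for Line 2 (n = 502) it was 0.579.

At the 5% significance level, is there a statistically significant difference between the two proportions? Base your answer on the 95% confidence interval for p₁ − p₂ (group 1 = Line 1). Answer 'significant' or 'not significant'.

The two standard errors are √(0.4150×0.5850/843) = 0.01697 and √(0.5790×0.4210/502) = 0.02204.
Because the samples are independent, SE_diff = √(0.01697² + 0.02204²) = 0.02782.
Using z* = 1.960 for 95%, ME = 1.960 × 0.02782 = 0.05453.
p̂₁ − p̂₂ = -0.1640; interval -0.1640 ± 0.05453 gives (-0.21853, -0.10947).
The interval (-0.21853, -0.10947) does not contain 0, so the difference is significant.

significant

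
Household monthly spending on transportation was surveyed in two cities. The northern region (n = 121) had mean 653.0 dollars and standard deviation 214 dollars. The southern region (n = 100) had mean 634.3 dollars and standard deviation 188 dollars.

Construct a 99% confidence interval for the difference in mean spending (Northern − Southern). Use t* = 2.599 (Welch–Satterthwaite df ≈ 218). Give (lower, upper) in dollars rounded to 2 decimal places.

Standard errors of each mean: 214/√121 = 19.4545 and 188/√100 = 18.8000.
SE(x̄₁ − x̄₂) = √(19.4545² + 18.8000²) = 27.0540 for independent samples with unequal variances.
With t* = 2.599, the margin is 2.599 × 27.0540 = 70.3133.
x̄₁ − x̄₂ = 653.0 − 634.3 = 18.7000; the interval is 18.7000 ± 70.3133 = (-51.61, 89.01).

(-51.61, 89.01)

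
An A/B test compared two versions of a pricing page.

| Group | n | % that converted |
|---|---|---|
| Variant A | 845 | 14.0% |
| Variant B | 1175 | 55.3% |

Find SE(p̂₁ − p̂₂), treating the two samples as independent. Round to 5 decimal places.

0.01878

SE₁ = √(p̂₁(1−p̂₁)/n₁) = √(0.1400·0.8600/845) = 0.01194; SE₂ = √(0.5530·0.4470/1175) = 0.01450.
Independent samples: SE of the difference = √(SE₁² + SE₂²) = √(0.0001425636 + 0.00021025) = 0.01878.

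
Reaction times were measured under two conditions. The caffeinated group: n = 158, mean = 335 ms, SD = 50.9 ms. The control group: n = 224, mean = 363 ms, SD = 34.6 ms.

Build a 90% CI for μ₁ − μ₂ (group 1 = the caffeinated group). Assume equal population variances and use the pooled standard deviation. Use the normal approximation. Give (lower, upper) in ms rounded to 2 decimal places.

Pooled variance s_p² = [157·50.9² + 223·34.6²] / (158+224−2) = 1772.9575, so s_p = 42.1065.
SE_diff = s_p·√(1/n₁ + 1/n₂) = 42.1065·√(1/158 + 1/224) = 4.3745.
z* = 1.645; margin = 1.645 × 4.3745 = 7.1961.
Difference = 335 − 363 = -28.0000.
-28.0000 ± 7.1961 → (-35.20, -20.80).

(-35.20, -20.80)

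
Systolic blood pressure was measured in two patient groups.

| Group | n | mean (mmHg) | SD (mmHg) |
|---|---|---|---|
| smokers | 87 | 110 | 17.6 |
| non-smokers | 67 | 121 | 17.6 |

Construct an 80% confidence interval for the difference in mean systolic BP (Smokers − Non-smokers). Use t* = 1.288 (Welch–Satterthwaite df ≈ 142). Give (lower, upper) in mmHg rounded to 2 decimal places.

Per-group SEs: s₁/√n₁ = 17.6/√87 = 1.8869, s₂/√n₂ = 17.6/√67 = 2.1502.
Unpooled SE of the difference: √(3.56039161 + 4.62336004) = 2.8607.
Margin of error = t* · SE = 1.288 × 2.8607 = 3.6846.
x̄₁ − x̄₂ = 110 − 121 = -11.0000.
CI: -11.0000 ± 3.6846 = (-14.68, -7.32).

(-14.68, -7.32)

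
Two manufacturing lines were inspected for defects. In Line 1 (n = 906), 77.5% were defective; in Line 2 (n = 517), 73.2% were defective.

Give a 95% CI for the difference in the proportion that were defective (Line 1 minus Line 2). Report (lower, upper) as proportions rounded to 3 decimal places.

The two standard errors are √(0.7750×0.2250/906) = 0.01387 and √(0.7320×0.2680/517) = 0.01948.
Because the samples are independent, SE_diff = √(0.01387² + 0.01948²) = 0.02391.
Using z* = 1.960 for 95%, ME = 1.960 × 0.02391 = 0.04686.
p̂₁ − p̂₂ = 0.0430; interval 0.0430 ± 0.04686 gives (-0.004, 0.090).

(-0.004, 0.090)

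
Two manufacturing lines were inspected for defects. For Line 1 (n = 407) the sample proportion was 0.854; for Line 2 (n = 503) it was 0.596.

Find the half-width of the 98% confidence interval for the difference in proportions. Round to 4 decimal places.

0.0652

Each SE is √(p̂(1−p̂)/n): √(0.8540·0.1460/407) = 0.01750 and √(0.5960·0.4040/503) = 0.02188.
SE(p̂₁ − p̂₂) = √(SE₁² + SE₂²) = √(0.00030625 + 0.0004787344) = 0.02802, since the two samples are independent.
At 98% confidence z* = 2.326; margin = 2.326 × 0.02802 = 0.06517.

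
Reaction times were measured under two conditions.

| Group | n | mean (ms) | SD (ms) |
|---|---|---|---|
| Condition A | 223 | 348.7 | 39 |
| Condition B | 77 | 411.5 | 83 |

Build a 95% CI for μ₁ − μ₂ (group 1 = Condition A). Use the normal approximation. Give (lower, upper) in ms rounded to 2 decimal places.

(-82.03, -43.57)

SE₁ = s₁/√n₁ = 39/√223 = 2.6116; SE₂ = 83/√77 = 9.4587.
Independent samples, unequal variances: SE_diff = √(SE₁² + SE₂²) = √(6.82045456 + 89.46700569) = 9.8126.
z* = 1.960, so margin of error = 1.960 × 9.8126 = 19.2327.
Difference in means = 348.7 − 411.5 = -62.8000.
-62.8000 ± 19.2327 → (-82.03, -43.57).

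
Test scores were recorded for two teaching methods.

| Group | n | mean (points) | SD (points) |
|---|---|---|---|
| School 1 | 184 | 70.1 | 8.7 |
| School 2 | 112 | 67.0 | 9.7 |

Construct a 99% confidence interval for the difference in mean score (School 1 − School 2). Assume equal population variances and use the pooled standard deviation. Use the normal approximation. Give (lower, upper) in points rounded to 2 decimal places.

(0.29, 5.91)

s_p = √[((n₁−1)s₁² + (n₂−1)s₂²)/(n₁+n₂−2)] = √[(183·8.7² + 111·9.7²)/294] = 9.0905.
SE = 9.0905·√(1/184 + 1/112) = 1.0895.
With z* = 2.576, margin = 2.576 × 1.0895 = 2.8066.
x̄₁ − x̄₂ = 70.1 − 67.0 = 3.1000; interval 3.1000 ± 2.8066 = (0.29, 5.91).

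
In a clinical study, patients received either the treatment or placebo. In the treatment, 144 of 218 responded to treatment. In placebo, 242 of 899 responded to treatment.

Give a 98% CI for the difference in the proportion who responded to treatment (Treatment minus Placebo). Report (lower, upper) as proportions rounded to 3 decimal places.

(0.309, 0.474)

p̂₁ = 144/218 = 0.6606 and p̂₂ = 242/899 = 0.2692.
SE₁ = √(p̂₁(1−p̂₁)/n₁) = √(0.6606·0.3394/218) = 0.03207; SE₂ = √(0.2692·0.7308/899) = 0.01479.
Independent samples: SE of the difference = √(SE₁² + SE₂²) = √(0.0010284849 + 0.0002187441) = 0.03532.
z* for 98% confidence is 2.326, so the margin of error is 2.326 × 0.03532 = 0.08215.
Point estimate p̂₁ − p̂₂ = 0.6606 − 0.2692 = 0.3914.
0.3914 ± 0.08215 → (0.309, 0.474).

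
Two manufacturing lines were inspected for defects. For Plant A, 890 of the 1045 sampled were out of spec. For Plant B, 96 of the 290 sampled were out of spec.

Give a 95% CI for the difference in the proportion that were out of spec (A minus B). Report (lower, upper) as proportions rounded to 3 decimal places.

First, p̂₁ = 890/1045 = 0.8517; p̂₂ = 96/290 = 0.3310.
The two standard errors are √(0.8517×0.1483/1045) = 0.01099 and √(0.3310×0.6690/290) = 0.02763.
Because the samples are independent, SE_diff = √(0.01099² + 0.02763²) = 0.02974.
Using z* = 1.960 for 95%, ME = 1.960 × 0.02974 = 0.05829.
p̂₁ − p̂₂ = 0.5207; interval 0.5207 ± 0.05829 gives (0.462, 0.579).

(0.462, 0.579)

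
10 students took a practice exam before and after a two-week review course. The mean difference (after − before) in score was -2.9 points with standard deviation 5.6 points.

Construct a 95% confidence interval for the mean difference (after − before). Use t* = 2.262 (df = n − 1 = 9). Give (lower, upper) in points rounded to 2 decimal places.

(-6.91, 1.11)

This is a matched-pairs design, so SE = s_d/√n = 5.6/√10 = 1.7709.
Margin = 2.262 × 1.7709 = 4.0058; the interval is -2.9 ± 4.0058 = (-6.91, 1.11).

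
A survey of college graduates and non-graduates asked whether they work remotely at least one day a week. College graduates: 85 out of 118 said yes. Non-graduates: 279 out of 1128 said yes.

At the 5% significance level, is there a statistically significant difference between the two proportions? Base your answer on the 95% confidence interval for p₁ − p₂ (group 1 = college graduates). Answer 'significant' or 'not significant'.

Sample proportions: 85/118 = 0.7203, 279/1128 = 0.2473.
Each SE is √(p̂(1−p̂)/n): √(0.7203·0.2797/118) = 0.04132 and √(0.2473·0.7527/1128) = 0.01285.
SE(p̂₁ − p̂₂) = √(SE₁² + SE₂²) = √(0.0017073424 + 0.0001651225) = 0.04327, since the two samples are independent.
At 95% confidence z* = 1.960; margin = 1.960 × 0.04327 = 0.08481.
The difference is 0.7203 − 0.2473 = 0.4730, so the interval is 0.4730 ± 0.08481 = (0.38819, 0.55781).
The interval (0.38819, 0.55781) does not contain 0, so the difference is significant.

significant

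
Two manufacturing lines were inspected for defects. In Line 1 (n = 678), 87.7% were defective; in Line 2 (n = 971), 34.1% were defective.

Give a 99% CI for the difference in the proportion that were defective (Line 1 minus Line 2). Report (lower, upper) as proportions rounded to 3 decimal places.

SE₁ = √(p̂₁(1−p̂₁)/n₁) = √(0.8770·0.1230/678) = 0.01261; SE₂ = √(0.3410·0.6590/971) = 0.01521.
Independent samples: SE of the difference = √(SE₁² + SE₂²) = √(0.0001590121 + 0.0002313441) = 0.01976.
z* for 99% confidence is 2.576, so the margin of error is 2.576 × 0.01976 = 0.05090.
Point estimate p̂₁ − p̂₂ = 0.8770 − 0.3410 = 0.5360.
0.5360 ± 0.05090 → (0.485, 0.587).

(0.485, 0.587)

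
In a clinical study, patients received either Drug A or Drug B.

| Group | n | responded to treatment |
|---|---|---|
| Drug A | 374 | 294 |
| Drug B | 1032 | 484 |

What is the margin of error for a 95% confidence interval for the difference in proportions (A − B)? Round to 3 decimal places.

0.052

Sample proportions: 294/374 = 0.7861, 484/1032 = 0.4690.
Each SE is √(p̂(1−p̂)/n): √(0.7861·0.2139/374) = 0.02120 and √(0.4690·0.5310/1032) = 0.01553.
SE(p̂₁ − p̂₂) = √(SE₁² + SE₂²) = √(0.00044944 + 0.0002411809) = 0.02628, since the two samples are independent.
At 95% confidence z* = 1.960; margin = 1.960 × 0.02628 = 0.05151.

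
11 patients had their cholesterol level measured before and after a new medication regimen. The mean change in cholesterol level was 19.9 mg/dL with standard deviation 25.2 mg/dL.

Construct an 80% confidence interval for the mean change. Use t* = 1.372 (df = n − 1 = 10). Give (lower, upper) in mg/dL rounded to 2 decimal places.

This is a matched-pairs design, so SE = s_d/√n = 25.2/√11 = 7.5981.
Margin = 1.372 × 7.5981 = 10.4246; the interval is 19.9 ± 10.4246 = (9.48, 30.32).

(9.48, 30.32)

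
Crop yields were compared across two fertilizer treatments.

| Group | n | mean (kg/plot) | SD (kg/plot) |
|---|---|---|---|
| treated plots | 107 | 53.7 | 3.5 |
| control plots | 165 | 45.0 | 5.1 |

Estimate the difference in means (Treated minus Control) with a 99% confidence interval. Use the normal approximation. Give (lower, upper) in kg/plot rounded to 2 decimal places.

(7.36, 10.04)

SE₁ = s₁/√n₁ = 3.5/√107 = 0.3384; SE₂ = 5.1/√165 = 0.3970.
Independent samples, unequal variances: SE_diff = √(SE₁² + SE₂²) = √(0.11451456 + 0.157609) = 0.5217.
z* = 2.576, so margin of error = 2.576 × 0.5217 = 1.3439.
Difference in means = 53.7 − 45.0 = 8.7000.
8.7000 ± 1.3439 → (7.36, 10.04).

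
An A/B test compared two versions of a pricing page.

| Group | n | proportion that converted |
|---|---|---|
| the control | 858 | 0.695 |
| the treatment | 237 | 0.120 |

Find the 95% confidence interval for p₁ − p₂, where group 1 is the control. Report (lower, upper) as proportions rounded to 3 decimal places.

SE₁ = √(p̂₁(1−p̂₁)/n₁) = √(0.6950·0.3050/858) = 0.01572; SE₂ = √(0.1200·0.8800/237) = 0.02111.
Independent samples: SE of the difference = √(SE₁² + SE₂²) = √(0.0002471184 + 0.0004456321) = 0.02632.
z* for 95% confidence is 1.960, so the margin of error is 1.960 × 0.02632 = 0.05159.
Point estimate p̂₁ − p̂₂ = 0.6950 − 0.1200 = 0.5750.
0.5750 ± 0.05159 → (0.523, 0.627).

(0.523, 0.627)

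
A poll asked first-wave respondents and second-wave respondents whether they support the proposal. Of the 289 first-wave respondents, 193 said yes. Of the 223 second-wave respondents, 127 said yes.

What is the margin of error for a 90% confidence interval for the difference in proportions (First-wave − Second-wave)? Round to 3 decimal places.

p̂₁ = 193/289 = 0.6678 and p̂₂ = 127/223 = 0.5695.
SE₁ = √(p̂₁(1−p̂₁)/n₁) = √(0.6678·0.3322/289) = 0.02771; SE₂ = √(0.5695·0.4305/223) = 0.03316.
Independent samples: SE of the difference = √(SE₁² + SE₂²) = √(0.0007678441 + 0.0010995856) = 0.04321.
z* for 90% confidence is 1.645, so the margin of error is 1.645 × 0.04321 = 0.07108.

0.071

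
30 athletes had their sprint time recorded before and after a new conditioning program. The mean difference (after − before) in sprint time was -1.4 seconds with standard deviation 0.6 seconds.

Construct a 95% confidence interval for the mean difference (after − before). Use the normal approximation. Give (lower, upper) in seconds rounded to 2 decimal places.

(-1.61, -1.19)

This is a matched-pairs design, so SE = s_d/√n = 0.6/√30 = 0.1095.
Margin = 1.960 × 0.1095 = 0.2146; the interval is -1.4 ± 0.2146 = (-1.61, -1.19).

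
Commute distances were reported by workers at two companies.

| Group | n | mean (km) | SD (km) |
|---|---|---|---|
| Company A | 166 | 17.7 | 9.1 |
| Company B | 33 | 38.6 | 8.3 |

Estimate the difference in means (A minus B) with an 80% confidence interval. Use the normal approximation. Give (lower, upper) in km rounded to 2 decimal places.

SE₁ = s₁/√n₁ = 9.1/√166 = 0.7063; SE₂ = 8.3/√33 = 1.4448.
Independent samples, unequal variances: SE_diff = √(SE₁² + SE₂²) = √(0.49885969 + 2.08744704) = 1.6082.
z* = 1.282, so margin of error = 1.282 × 1.6082 = 2.0617.
Difference in means = 17.7 − 38.6 = -20.9000.
-20.9000 ± 2.0617 → (-22.96, -18.84).

(-22.96, -18.84)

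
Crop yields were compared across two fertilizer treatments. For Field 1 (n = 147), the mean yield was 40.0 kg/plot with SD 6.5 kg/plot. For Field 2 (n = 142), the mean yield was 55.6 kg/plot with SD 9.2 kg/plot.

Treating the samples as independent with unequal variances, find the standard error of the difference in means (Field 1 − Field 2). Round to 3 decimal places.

0.940

Per-group SEs: s₁/√n₁ = 6.5/√147 = 0.5361, s₂/√n₂ = 9.2/√142 = 0.7720.
Unpooled SE of the difference: √(0.28740321 + 0.595984) = 0.9399.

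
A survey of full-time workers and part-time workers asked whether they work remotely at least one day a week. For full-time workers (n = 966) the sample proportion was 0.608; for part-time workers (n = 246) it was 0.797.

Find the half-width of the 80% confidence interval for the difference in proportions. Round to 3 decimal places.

Each SE is √(p̂(1−p̂)/n): √(0.6080·0.3920/966) = 0.01571 and √(0.7970·0.2030/246) = 0.02565.
SE(p̂₁ − p̂₂) = √(SE₁² + SE₂²) = √(0.0002468041 + 0.0006579225) = 0.03008, since the two samples are independent.
At 80% confidence z* = 1.282; margin = 1.282 × 0.03008 = 0.03856.

0.039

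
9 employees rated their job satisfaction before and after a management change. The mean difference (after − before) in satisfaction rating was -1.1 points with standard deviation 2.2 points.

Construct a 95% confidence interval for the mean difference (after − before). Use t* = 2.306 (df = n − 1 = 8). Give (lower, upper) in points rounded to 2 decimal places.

(-2.79, 0.59)

This is a matched-pairs design, so SE = s_d/√n = 2.2/√9 = 0.7333.
Margin = 2.306 × 0.7333 = 1.6910; the interval is -1.1 ± 1.6910 = (-2.79, 0.59).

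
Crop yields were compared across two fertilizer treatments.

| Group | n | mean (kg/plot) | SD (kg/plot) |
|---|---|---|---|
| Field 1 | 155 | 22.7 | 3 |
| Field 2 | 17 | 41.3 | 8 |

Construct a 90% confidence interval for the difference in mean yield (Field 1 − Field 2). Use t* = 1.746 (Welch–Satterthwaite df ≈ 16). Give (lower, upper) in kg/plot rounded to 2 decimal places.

SE₁ = s₁/√n₁ = 3/√155 = 0.2410; SE₂ = 8/√17 = 1.9403.
Independent samples, unequal variances: SE_diff = √(SE₁² + SE₂²) = √(0.058081 + 3.76476409) = 1.9552.
t* = 1.746, so margin of error = 1.746 × 1.9552 = 3.4138.
Difference in means = 22.7 − 41.3 = -18.6000.
-18.6000 ± 3.4138 → (-22.01, -15.19).

(-22.01, -15.19)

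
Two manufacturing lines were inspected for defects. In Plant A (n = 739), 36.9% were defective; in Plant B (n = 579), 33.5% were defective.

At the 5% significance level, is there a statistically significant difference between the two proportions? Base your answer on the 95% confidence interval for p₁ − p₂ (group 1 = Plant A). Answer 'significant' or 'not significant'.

not significant

Each SE is √(p̂(1−p̂)/n): √(0.3690·0.6310/739) = 0.01775 and √(0.3350·0.6650/579) = 0.01962.
SE(p̂₁ − p̂₂) = √(SE₁² + SE₂²) = √(0.0003150625 + 0.0003849444) = 0.02646, since the two samples are independent.
At 95% confidence z* = 1.960; margin = 1.960 × 0.02646 = 0.05186.
The difference is 0.3690 − 0.3350 = 0.0340, so the interval is 0.0340 ± 0.05186 = (-0.01786, 0.08586).
The interval (-0.01786, 0.08586) contains 0, so the difference is not significant.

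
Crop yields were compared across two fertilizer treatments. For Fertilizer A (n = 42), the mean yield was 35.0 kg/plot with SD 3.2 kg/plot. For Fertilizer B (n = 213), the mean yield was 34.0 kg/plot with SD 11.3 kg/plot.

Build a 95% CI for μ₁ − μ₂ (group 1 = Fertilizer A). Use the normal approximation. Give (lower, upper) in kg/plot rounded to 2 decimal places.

(-0.80, 2.80)

Standard errors of each mean: 3.2/√42 = 0.4938 and 11.3/√213 = 0.7743.
SE(x̄₁ − x̄₂) = √(0.4938² + 0.7743²) = 0.9184 for independent samples with unequal variances.
With z* = 1.960, the margin is 1.960 × 0.9184 = 1.8001.
x̄₁ − x̄₂ = 35.0 − 34.0 = 1.0000; the interval is 1.0000 ± 1.8001 = (-0.80, 2.80).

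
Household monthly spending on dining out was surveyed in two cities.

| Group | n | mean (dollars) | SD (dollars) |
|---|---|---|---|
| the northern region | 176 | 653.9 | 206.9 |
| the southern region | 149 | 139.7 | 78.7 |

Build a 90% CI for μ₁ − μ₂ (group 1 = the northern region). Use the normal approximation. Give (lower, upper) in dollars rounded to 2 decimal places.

Per-group SEs: s₁/√n₁ = 206.9/√176 = 15.5957, s₂/√n₂ = 78.7/√149 = 6.4474.
Unpooled SE of the difference: √(243.22585849 + 41.56896676) = 16.8759.
Margin of error = z* · SE = 1.645 × 16.8759 = 27.7609.
x̄₁ − x̄₂ = 653.9 − 139.7 = 514.2000.
CI: 514.2000 ± 27.7609 = (486.44, 541.96).

(486.44, 541.96)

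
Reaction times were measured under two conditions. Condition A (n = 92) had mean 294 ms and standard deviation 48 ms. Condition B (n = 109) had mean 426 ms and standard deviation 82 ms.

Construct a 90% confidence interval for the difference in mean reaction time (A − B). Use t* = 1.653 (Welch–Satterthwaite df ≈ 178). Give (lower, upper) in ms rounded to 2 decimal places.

(-147.39, -116.61)

Per-group SEs: s₁/√n₁ = 48/√92 = 5.0043, s₂/√n₂ = 82/√109 = 7.8542.
Unpooled SE of the difference: √(25.04301849 + 61.68845764) = 9.3130.
Margin of error = t* · SE = 1.653 × 9.3130 = 15.3944.
x̄₁ − x̄₂ = 294 − 426 = -132.0000.
CI: -132.0000 ± 15.3944 = (-147.39, -116.61).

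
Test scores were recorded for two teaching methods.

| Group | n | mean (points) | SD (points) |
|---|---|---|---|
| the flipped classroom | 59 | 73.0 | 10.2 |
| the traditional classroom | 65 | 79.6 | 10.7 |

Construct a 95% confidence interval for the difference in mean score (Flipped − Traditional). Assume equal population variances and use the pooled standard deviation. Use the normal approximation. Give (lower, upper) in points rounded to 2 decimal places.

s_p = √[((n₁−1)s₁² + (n₂−1)s₂²)/(n₁+n₂−2)] = √[(58·10.2² + 64·10.7²)/122] = 10.4653.
SE = 10.4653·√(1/59 + 1/65) = 1.8818.
With z* = 1.960, margin = 1.960 × 1.8818 = 3.6883.
x̄₁ − x̄₂ = 73.0 − 79.6 = -6.6000; interval -6.6000 ± 3.6883 = (-10.29, -2.91).

(-10.29, -2.91)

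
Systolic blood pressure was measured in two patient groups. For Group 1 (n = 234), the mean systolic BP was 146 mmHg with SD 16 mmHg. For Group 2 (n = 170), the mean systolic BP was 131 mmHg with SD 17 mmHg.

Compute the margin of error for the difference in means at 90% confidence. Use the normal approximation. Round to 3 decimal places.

2.750

Standard errors of each mean: 16/√234 = 1.0460 and 17/√170 = 1.3038.
SE(x̄₁ − x̄₂) = √(1.0460² + 1.3038²) = 1.6715 for independent samples with unequal variances.
With z* = 1.645, the margin is 1.645 × 1.6715 = 2.7496.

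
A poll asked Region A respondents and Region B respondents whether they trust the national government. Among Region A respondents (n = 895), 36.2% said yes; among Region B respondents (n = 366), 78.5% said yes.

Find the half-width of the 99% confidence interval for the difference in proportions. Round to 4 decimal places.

0.0691

Each SE is √(p̂(1−p̂)/n): √(0.3620·0.6380/895) = 0.01606 and √(0.7850·0.2150/366) = 0.02147.
SE(p̂₁ − p̂₂) = √(SE₁² + SE₂²) = √(0.0002579236 + 0.0004609609) = 0.02681, since the two samples are independent.
At 99% confidence z* = 2.576; margin = 2.576 × 0.02681 = 0.06906.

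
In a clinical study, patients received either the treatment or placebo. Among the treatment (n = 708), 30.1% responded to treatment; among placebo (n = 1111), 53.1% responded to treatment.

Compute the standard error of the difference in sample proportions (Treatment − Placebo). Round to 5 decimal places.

Each SE is √(p̂(1−p̂)/n): √(0.3010·0.6990/708) = 0.01724 and √(0.5310·0.4690/1111) = 0.01497.
SE(p̂₁ − p̂₂) = √(SE₁² + SE₂²) = √(0.0002972176 + 0.0002241009) = 0.02283, since the two samples are independent.

0.02283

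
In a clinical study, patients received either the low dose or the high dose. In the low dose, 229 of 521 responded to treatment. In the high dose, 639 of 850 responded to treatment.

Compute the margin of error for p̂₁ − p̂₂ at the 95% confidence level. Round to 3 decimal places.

0.052

First, p̂₁ = 229/521 = 0.4395; p̂₂ = 639/850 = 0.7518.
The two standard errors are √(0.4395×0.5605/521) = 0.02174 and √(0.7518×0.2482/850) = 0.01482.
Because the samples are independent, SE_diff = √(0.02174² + 0.01482²) = 0.02631.
Using z* = 1.960 for 95%, ME = 1.960 × 0.02631 = 0.05157.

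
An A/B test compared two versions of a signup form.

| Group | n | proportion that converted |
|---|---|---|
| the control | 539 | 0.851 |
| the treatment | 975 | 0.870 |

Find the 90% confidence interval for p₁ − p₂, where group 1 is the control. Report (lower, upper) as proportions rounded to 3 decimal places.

(-0.050, 0.012)

The two standard errors are √(0.8510×0.1490/539) = 0.01534 and √(0.8700×0.1300/975) = 0.01077.
Because the samples are independent, SE_diff = √(0.01534² + 0.01077²) = 0.01874.
Using z* = 1.645 for 90%, ME = 1.645 × 0.01874 = 0.03083.
p̂₁ − p̂₂ = -0.0190; interval -0.0190 ± 0.03083 gives (-0.050, 0.012).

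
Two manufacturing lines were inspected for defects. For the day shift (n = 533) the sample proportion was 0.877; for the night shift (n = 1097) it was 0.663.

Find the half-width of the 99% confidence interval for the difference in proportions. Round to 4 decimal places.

The two standard errors are √(0.8770×0.1230/533) = 0.01423 and √(0.6630×0.3370/1097) = 0.01427.
Because the samples are independent, SE_diff = √(0.01423² + 0.01427²) = 0.02015.
Using z* = 2.576 for 99%, ME = 2.576 × 0.02015 = 0.05191.

0.0519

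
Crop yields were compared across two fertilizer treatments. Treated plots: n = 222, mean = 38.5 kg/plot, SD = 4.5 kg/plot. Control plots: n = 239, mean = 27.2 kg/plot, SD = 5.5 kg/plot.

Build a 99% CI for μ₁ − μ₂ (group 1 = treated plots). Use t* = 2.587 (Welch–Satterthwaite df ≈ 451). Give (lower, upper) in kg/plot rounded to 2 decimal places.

(10.09, 12.51)

Per-group SEs: s₁/√n₁ = 4.5/√222 = 0.3020, s₂/√n₂ = 5.5/√239 = 0.3558.
Unpooled SE of the difference: √(0.091204 + 0.12659364) = 0.4667.
Margin of error = t* · SE = 2.587 × 0.4667 = 1.2074.
x̄₁ − x̄₂ = 38.5 − 27.2 = 11.3000.
CI: 11.3000 ± 1.2074 = (10.09, 12.51).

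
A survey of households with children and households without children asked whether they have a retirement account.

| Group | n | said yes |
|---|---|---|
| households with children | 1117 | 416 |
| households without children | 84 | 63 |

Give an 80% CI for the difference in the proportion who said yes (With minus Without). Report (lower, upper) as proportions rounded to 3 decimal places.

p̂₁ = 416/1117 = 0.3724 and p̂₂ = 63/84 = 0.7500.
SE₁ = √(p̂₁(1−p̂₁)/n₁) = √(0.3724·0.6276/1117) = 0.01447; SE₂ = √(0.7500·0.2500/84) = 0.04725.
Independent samples: SE of the difference = √(SE₁² + SE₂²) = √(0.0002093809 + 0.0022325625) = 0.04942.
z* for 80% confidence is 1.282, so the margin of error is 1.282 × 0.04942 = 0.06336.
Point estimate p̂₁ − p̂₂ = 0.3724 − 0.7500 = -0.3776.
-0.3776 ± 0.06336 → (-0.441, -0.314).

(-0.441, -0.314)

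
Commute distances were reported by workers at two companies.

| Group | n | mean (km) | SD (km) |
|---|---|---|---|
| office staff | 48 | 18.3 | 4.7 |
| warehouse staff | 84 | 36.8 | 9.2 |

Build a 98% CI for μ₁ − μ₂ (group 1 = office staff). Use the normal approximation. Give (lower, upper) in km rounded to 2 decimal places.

Per-group SEs: s₁/√n₁ = 4.7/√48 = 0.6784, s₂/√n₂ = 9.2/√84 = 1.0038.
Unpooled SE of the difference: √(0.46022656 + 1.00761444) = 1.2115.
Margin of error = z* · SE = 2.326 × 1.2115 = 2.8179.
x̄₁ − x̄₂ = 18.3 − 36.8 = -18.5000.
CI: -18.5000 ± 2.8179 = (-21.32, -15.68).

(-21.32, -15.68)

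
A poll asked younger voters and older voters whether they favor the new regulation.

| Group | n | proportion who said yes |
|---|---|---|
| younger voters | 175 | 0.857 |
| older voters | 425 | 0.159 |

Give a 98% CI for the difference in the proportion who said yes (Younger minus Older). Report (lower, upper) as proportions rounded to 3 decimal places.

Each SE is √(p̂(1−p̂)/n): √(0.8570·0.1430/175) = 0.02646 and √(0.1590·0.8410/425) = 0.01774.
SE(p̂₁ − p̂₂) = √(SE₁² + SE₂²) = √(0.0007001316 + 0.0003147076) = 0.03186, since the two samples are independent.
At 98% confidence z* = 2.326; margin = 2.326 × 0.03186 = 0.07411.
The difference is 0.8570 − 0.1590 = 0.6980, so the interval is 0.6980 ± 0.07411 = (0.624, 0.772).

(0.624, 0.772)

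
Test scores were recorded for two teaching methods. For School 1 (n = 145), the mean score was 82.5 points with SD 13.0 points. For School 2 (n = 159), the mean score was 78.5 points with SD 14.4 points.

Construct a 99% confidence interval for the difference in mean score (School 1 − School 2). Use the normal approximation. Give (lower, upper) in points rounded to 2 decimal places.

SE₁ = s₁/√n₁ = 13.0/√145 = 1.0796; SE₂ = 14.4/√159 = 1.1420.
Independent samples, unequal variances: SE_diff = √(SE₁² + SE₂²) = √(1.16553616 + 1.304164) = 1.5715.
z* = 2.576, so margin of error = 2.576 × 1.5715 = 4.0482.
Difference in means = 82.5 − 78.5 = 4.0000.
4.0000 ± 4.0482 → (-0.05, 8.05).

(-0.05, 8.05)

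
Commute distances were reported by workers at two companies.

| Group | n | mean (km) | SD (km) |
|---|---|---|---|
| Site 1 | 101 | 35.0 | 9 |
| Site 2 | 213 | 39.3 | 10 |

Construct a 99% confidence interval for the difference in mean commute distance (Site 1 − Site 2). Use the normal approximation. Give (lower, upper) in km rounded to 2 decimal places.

Per-group SEs: s₁/√n₁ = 9/√101 = 0.8955, s₂/√n₂ = 10/√213 = 0.6852.
Unpooled SE of the difference: √(0.80192025 + 0.46949904) = 1.1276.
Margin of error = z* · SE = 2.576 × 1.1276 = 2.9047.
x̄₁ − x̄₂ = 35.0 − 39.3 = -4.3000.
CI: -4.3000 ± 2.9047 = (-7.20, -1.40).

(-7.20, -1.40)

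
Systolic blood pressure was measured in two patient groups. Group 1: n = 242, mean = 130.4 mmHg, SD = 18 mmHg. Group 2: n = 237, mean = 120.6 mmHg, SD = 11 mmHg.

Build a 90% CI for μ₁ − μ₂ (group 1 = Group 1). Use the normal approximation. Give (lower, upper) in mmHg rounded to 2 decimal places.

SE₁ = s₁/√n₁ = 18/√242 = 1.1571; SE₂ = 11/√237 = 0.7145.
Independent samples, unequal variances: SE_diff = √(SE₁² + SE₂²) = √(1.33888041 + 0.51051025) = 1.3599.
z* = 1.645, so margin of error = 1.645 × 1.3599 = 2.2370.
Difference in means = 130.4 − 120.6 = 9.8000.
9.8000 ± 2.2370 → (7.56, 12.04).

(7.56, 12.04)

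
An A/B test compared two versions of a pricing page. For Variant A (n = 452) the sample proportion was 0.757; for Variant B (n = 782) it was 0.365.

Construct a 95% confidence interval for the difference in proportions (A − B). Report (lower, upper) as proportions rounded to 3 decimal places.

(0.340, 0.444)

The two standard errors are √(0.7570×0.2430/452) = 0.02017 and √(0.3650×0.6350/782) = 0.01722.
Because the samples are independent, SE_diff = √(0.02017² + 0.01722²) = 0.02652.
Using z* = 1.960 for 95%, ME = 1.960 × 0.02652 = 0.05198.
p̂₁ − p̂₂ = 0.3920; interval 0.3920 ± 0.05198 gives (0.340, 0.444).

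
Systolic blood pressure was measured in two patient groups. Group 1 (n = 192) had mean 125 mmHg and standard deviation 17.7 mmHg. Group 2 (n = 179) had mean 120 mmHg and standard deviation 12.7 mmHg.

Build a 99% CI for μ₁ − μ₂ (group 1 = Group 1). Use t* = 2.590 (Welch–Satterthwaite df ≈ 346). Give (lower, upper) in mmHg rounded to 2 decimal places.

Per-group SEs: s₁/√n₁ = 17.7/√192 = 1.2774, s₂/√n₂ = 12.7/√179 = 0.9492.
Unpooled SE of the difference: √(1.63175076 + 0.90098064) = 1.5915.
Margin of error = t* · SE = 2.590 × 1.5915 = 4.1220.
x̄₁ − x̄₂ = 125 − 120 = 5.0000.
CI: 5.0000 ± 4.1220 = (0.88, 9.12).

(0.88, 9.12)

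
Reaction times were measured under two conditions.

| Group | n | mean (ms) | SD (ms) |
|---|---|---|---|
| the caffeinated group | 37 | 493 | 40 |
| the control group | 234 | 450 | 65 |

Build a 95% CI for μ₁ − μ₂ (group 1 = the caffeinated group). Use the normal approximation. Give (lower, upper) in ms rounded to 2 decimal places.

Standard errors of each mean: 40/√37 = 6.5760 and 65/√234 = 4.2492.
SE(x̄₁ − x̄₂) = √(6.5760² + 4.2492²) = 7.8294 for independent samples with unequal variances.
With z* = 1.960, the margin is 1.960 × 7.8294 = 15.3456.
x̄₁ − x̄₂ = 493 − 450 = 43.0000; the interval is 43.0000 ± 15.3456 = (27.65, 58.35).

(27.65, 58.35)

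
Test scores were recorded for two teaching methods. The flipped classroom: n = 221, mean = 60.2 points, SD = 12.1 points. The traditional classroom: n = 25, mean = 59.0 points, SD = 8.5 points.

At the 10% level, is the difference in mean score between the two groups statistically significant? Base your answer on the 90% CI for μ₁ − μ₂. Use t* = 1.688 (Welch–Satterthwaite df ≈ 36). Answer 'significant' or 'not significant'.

Per-group SEs: s₁/√n₁ = 12.1/√221 = 0.8139, s₂/√n₂ = 8.5/√25 = 1.7000.
Unpooled SE of the difference: √(0.66243321 + 2.89) = 1.8848.
Margin of error = t* · SE = 1.688 × 1.8848 = 3.1815.
x̄₁ − x̄₂ = 60.2 − 59.0 = 1.2000.
CI: 1.2000 ± 3.1815 = (-1.9815, 4.3815).
The interval (-1.9815, 4.3815) contains 0, so the difference is not significant.

not significant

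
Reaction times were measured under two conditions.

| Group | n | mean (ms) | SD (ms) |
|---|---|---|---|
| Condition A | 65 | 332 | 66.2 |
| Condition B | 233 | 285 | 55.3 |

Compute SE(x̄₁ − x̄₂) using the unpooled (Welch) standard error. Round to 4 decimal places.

Standard errors of each mean: 66.2/√65 = 8.2111 and 55.3/√233 = 3.6228.
SE(x̄₁ − x̄₂) = √(8.2111² + 3.6228²) = 8.9748 for independent samples with unequal variances.

8.9748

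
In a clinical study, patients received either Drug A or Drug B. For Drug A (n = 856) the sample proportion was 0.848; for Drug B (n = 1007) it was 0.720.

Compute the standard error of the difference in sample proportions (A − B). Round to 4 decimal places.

The two standard errors are √(0.8480×0.1520/856) = 0.01227 and √(0.7200×0.2800/1007) = 0.01415.
Because the samples are independent, SE_diff = √(0.01227² + 0.01415²) = 0.01873.

0.0187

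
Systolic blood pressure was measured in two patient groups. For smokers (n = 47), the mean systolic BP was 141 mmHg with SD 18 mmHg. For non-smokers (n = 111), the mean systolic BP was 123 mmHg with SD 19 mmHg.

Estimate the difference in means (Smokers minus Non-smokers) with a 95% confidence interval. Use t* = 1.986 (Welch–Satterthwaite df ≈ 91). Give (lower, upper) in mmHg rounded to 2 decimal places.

(11.67, 24.33)

Standard errors of each mean: 18/√47 = 2.6256 and 19/√111 = 1.8034.
SE(x̄₁ − x̄₂) = √(2.6256² + 1.8034²) = 3.1853 for independent samples with unequal variances.
With t* = 1.986, the margin is 1.986 × 3.1853 = 6.3260.
x̄₁ − x̄₂ = 141 − 123 = 18.0000; the interval is 18.0000 ± 6.3260 = (11.67, 24.33).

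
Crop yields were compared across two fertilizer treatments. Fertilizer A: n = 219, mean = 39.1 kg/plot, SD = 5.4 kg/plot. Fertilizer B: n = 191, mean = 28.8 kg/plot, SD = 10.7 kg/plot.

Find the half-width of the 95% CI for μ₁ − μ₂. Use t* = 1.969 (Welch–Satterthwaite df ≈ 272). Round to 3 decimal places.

SE₁ = s₁/√n₁ = 5.4/√219 = 0.3649; SE₂ = 10.7/√191 = 0.7742.
Independent samples, unequal variances: SE_diff = √(SE₁² + SE₂²) = √(0.13315201 + 0.59938564) = 0.8559.
t* = 1.969, so margin of error = 1.969 × 0.8559 = 1.6853.

1.685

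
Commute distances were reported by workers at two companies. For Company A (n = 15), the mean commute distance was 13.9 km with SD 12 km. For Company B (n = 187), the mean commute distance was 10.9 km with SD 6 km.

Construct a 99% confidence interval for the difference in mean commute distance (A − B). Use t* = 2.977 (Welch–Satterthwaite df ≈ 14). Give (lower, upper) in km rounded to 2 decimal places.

(-6.32, 12.32)

SE₁ = s₁/√n₁ = 12/√15 = 3.0984; SE₂ = 6/√187 = 0.4388.
Independent samples, unequal variances: SE_diff = √(SE₁² + SE₂²) = √(9.60008256 + 0.19254544) = 3.1293.
t* = 2.977, so margin of error = 2.977 × 3.1293 = 9.3159.
Difference in means = 13.9 − 10.9 = 3.0000.
3.0000 ± 9.3159 → (-6.32, 12.32).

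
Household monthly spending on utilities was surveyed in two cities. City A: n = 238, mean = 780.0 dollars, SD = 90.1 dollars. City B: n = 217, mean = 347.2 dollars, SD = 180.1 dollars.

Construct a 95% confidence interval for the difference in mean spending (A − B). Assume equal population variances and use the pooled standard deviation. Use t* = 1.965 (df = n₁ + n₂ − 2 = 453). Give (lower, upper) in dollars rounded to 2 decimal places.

s_p = √[((n₁−1)s₁² + (n₂−1)s₂²)/(n₁+n₂−2)] = √[(237·90.1² + 216·180.1²)/453] = 140.4042.
SE = 140.4042·√(1/238 + 1/217) = 13.1785.
With t* = 1.965, margin = 1.965 × 13.1785 = 25.8958.
x̄₁ − x̄₂ = 780.0 − 347.2 = 432.8000; interval 432.8000 ± 25.8958 = (406.90, 458.70).

(406.90, 458.70)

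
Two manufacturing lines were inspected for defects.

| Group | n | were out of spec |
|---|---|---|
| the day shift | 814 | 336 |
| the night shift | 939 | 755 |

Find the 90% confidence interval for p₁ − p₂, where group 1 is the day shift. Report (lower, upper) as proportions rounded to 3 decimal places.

First, p̂₁ = 336/814 = 0.4128; p̂₂ = 755/939 = 0.8040.
The two standard errors are √(0.4128×0.5872/814) = 0.01726 and √(0.8040×0.1960/939) = 0.01295.
Because the samples are independent, SE_diff = √(0.01726² + 0.01295²) = 0.02158.
Using z* = 1.645 for 90%, ME = 1.645 × 0.02158 = 0.03550.
p̂₁ − p̂₂ = -0.3912; interval -0.3912 ± 0.03550 gives (-0.427, -0.356).

(-0.427, -0.356)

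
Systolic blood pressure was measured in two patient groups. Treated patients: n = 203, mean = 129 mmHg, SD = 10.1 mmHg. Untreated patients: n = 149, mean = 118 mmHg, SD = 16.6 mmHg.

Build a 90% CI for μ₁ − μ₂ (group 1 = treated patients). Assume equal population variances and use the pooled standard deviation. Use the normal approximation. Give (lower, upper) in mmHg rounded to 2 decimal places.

(8.65, 13.35)

s_p = √[((n₁−1)s₁² + (n₂−1)s₂²)/(n₁+n₂−2)] = √[(202·10.1² + 148·16.6²)/350] = 13.2437.
SE = 13.2437·√(1/203 + 1/149) = 1.4287.
With z* = 1.645, margin = 1.645 × 1.4287 = 2.3502.
x̄₁ − x̄₂ = 129 − 118 = 11.0000; interval 11.0000 ± 2.3502 = (8.65, 13.35).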